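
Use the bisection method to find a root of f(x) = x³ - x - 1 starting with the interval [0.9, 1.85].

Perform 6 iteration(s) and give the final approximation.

f(x) = x³ - x - 1
Initial interval: [0.9, 1.85]

Iteration 1:
  c_1 = (0.900000 + 1.850000)/2 = 1.375000
  f(c_1) = f(1.375000) = 0.224609
  f(a) × f(c) < 0, new interval: [0.900000, 1.375000]
Iteration 2:
  c_2 = (0.900000 + 1.375000)/2 = 1.137500
  f(c_2) = f(1.137500) = -0.665682
  f(a) × f(c) ≥ 0, new interval: [1.137500, 1.375000]
Iteration 3:
  c_3 = (1.137500 + 1.375000)/2 = 1.256250
  f(c_3) = f(1.256250) = -0.273681
  f(a) × f(c) ≥ 0, new interval: [1.256250, 1.375000]
Iteration 4:
  c_4 = (1.256250 + 1.375000)/2 = 1.315625
  f(c_4) = f(1.315625) = -0.038450
  f(a) × f(c) ≥ 0, new interval: [1.315625, 1.375000]
Iteration 5:
  c_5 = (1.315625 + 1.375000)/2 = 1.345312
  f(c_5) = f(1.345312) = 0.089522
  f(a) × f(c) < 0, new interval: [1.315625, 1.345312]
Iteration 6:
  c_6 = (1.315625 + 1.345312)/2 = 1.330469
  f(c_6) = f(1.330469) = 0.024657
  f(a) × f(c) < 0, new interval: [1.315625, 1.330469]

After 6 iteration(s), the approximation is c_6 = 1.330469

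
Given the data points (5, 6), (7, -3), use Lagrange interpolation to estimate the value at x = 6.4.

Lagrange interpolation formula:
P(x) = Σ yᵢ × Lᵢ(x)
where Lᵢ(x) = Π_{j≠i} (x - xⱼ)/(xᵢ - xⱼ)

L_0(6.4) = (6.4 - 7)/(5 - 7) = 0.300000
L_1(6.4) = (6.4 - 5)/(7 - 5) = 0.700000

P(6.4) = 6×L_0(6.4) + (-3)×L_1(6.4)
P(6.4) = -0.300000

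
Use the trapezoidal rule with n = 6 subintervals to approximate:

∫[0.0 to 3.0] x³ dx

f(x) = x³
a = 0.0, b = 3.0, n = 6
h = (b - a)/n = 0.500000

Trapezoidal rule: (h/2)[f(x₀) + 2f(x₁) + 2f(x₂) + ... + f(xₙ)]

x_0 = 0.0000, f(x_0) = 0.000000, coefficient = 1
x_1 = 0.5000, f(x_1) = 0.125000, coefficient = 2
x_2 = 1.0000, f(x_2) = 1.000000, coefficient = 2
x_3 = 1.5000, f(x_3) = 3.375000, coefficient = 2
x_4 = 2.0000, f(x_4) = 8.000000, coefficient = 2
x_5 = 2.5000, f(x_5) = 15.625000, coefficient = 2
x_6 = 3.0000, f(x_6) = 27.000000, coefficient = 1

I ≈ (0.500000/2) × 83.250000 = 20.812500
Exact value: 20.250000
Error: 0.562500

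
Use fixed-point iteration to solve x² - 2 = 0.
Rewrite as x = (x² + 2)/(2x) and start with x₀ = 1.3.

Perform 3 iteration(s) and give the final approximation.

Equation: x² - 2 = 0
Fixed-point form: x = (x² + 2)/(2x)
x₀ = 1.3

x_1 = g(1.300000) = 1.419231
x_2 = g(1.419231) = 1.414222
x_3 = g(1.414222) = 1.414214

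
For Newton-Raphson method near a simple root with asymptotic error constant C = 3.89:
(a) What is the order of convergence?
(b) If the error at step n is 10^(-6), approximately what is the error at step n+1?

(a) Newton-Raphson has quadratic (order 2) convergence near simple roots.
    This means |e_{n+1}| ≈ C|e_n|².

(b) With |e_n| = 10^(-6) and C = 3.89:
    |e_{n+1}| ≈ 3.89 × (10^(-6))² = 3.89 × 10^(-12)

(a) 2 (quadratic); (b) |e_{n+1}| ≈ 3.890e-12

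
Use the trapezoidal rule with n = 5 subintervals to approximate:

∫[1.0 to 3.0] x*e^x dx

f(x) = x*e^x
a = 1.0, b = 3.0, n = 5
h = (b - a)/n = 0.400000

Trapezoidal rule: (h/2)[f(x₀) + 2f(x₁) + 2f(x₂) + ... + f(xₙ)]

x_0 = 1.0000, f(x_0) = 2.718282, coefficient = 1
x_1 = 1.4000, f(x_1) = 5.677280, coefficient = 2
x_2 = 1.8000, f(x_2) = 10.889365, coefficient = 2
x_3 = 2.2000, f(x_3) = 19.855030, coefficient = 2
x_4 = 2.6000, f(x_4) = 35.005719, coefficient = 2
x_5 = 3.0000, f(x_5) = 60.256611, coefficient = 1

I ≈ (0.400000/2) × 205.829681 = 41.165936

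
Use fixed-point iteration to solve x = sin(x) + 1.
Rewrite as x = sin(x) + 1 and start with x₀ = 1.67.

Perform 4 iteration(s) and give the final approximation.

Equation: x = sin(x) + 1
Fixed-point form: x = sin(x) + 1
x₀ = 1.67

x_1 = g(1.670000) = 1.995083
x_2 = g(1.995083) = 1.911332
x_3 = g(1.911332) = 1.942576
x_4 = g(1.942576) = 1.931682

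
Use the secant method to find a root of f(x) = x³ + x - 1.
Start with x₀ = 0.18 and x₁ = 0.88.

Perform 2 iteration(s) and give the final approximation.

f(x) = x³ + x - 1
x₀ = 0.18, x₁ = 0.88

Secant formula: x_{n+1} = x_n - f(x_n)(x_n - x_{n-1})/(f(x_n) - f(x_{n-1}))

Iteration 1:
  f(0.180000) = -0.814168
  f(0.880000) = 0.561472
  x_2 = 0.880000 - 0.561472×(0.880000 - 0.180000)/(0.561472 - (-0.814168))
       = 0.594293
Iteration 2:
  f(0.880000) = 0.561472
  f(0.594293) = -0.195813
  x_3 = 0.594293 - (-0.195813)×(0.594293 - 0.880000)/(-0.195813 - 0.561472)
       = 0.668169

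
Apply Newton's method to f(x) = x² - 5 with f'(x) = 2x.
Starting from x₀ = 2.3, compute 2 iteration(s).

f(x) = x² - 5
f'(x) = 2x
x₀ = 2.3

Newton-Raphson formula: x_{n+1} = x_n - f(x_n)/f'(x_n)

Iteration 1:
  f(2.300000) = 0.290000
  f'(2.300000) = 4.600000
  x_1 = 2.300000 - 0.290000/4.600000 = 2.236957
Iteration 2:
  f(2.236957) = 0.003974
  f'(2.236957) = 4.473913
  x_2 = 2.236957 - 0.003974/4.473913 = 2.236068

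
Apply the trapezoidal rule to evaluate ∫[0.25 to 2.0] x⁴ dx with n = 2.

f(x) = x⁴
a = 0.25, b = 2.0, n = 2
h = (b - a)/n = 0.875000

Trapezoidal rule: (h/2)[f(x₀) + 2f(x₁) + 2f(x₂) + ... + f(xₙ)]

x_0 = 0.2500, f(x_0) = 0.003906, coefficient = 1
x_1 = 1.1250, f(x_1) = 1.601807, coefficient = 2
x_2 = 2.0000, f(x_2) = 16.000000, coefficient = 1

I ≈ (0.875000/2) × 19.207520 = 8.403290
Exact value: 6.399805
Error: 2.003485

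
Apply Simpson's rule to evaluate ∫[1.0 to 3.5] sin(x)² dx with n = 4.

f(x) = sin(x)²
a = 1.0, b = 3.5, n = 4
h = (b - a)/n = 0.625000

Simpson's rule: (h/3)[f(x₀) + 4f(x₁) + 2f(x₂) + ... + f(xₙ)]

x_0 = 1.0000, f(x_0) = 0.708073, coefficient = 1
x_1 = 1.6250, f(x_1) = 0.997065, coefficient = 4
x_2 = 2.2500, f(x_2) = 0.605398, coefficient = 2
x_3 = 2.8750, f(x_3) = 0.069404, coefficient = 4
x_4 = 3.5000, f(x_4) = 0.123049, coefficient = 1

I ≈ (0.625000/3) × 6.307793 = 1.314123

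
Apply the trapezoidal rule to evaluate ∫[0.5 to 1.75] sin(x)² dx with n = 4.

f(x) = sin(x)²
a = 0.5, b = 1.75, n = 4
h = (b - a)/n = 0.312500

Trapezoidal rule: (h/2)[f(x₀) + 2f(x₁) + 2f(x₂) + ... + f(xₙ)]

x_0 = 0.5000, f(x_0) = 0.229849, coefficient = 1
x_1 = 0.8125, f(x_1) = 0.527089, coefficient = 2
x_2 = 1.1250, f(x_2) = 0.814087, coefficient = 2
x_3 = 1.4375, f(x_3) = 0.982337, coefficient = 2
x_4 = 1.7500, f(x_4) = 0.968228, coefficient = 1

I ≈ (0.312500/2) × 5.845102 = 0.913297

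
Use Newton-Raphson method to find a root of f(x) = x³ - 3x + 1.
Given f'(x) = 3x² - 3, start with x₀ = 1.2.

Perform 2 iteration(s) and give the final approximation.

f(x) = x³ - 3x + 1
f'(x) = 3x² - 3
x₀ = 1.2

Newton-Raphson formula: x_{n+1} = x_n - f(x_n)/f'(x_n)

Iteration 1:
  f(1.200000) = -0.872000
  f'(1.200000) = 1.320000
  x_1 = 1.200000 - (-0.872000)/1.320000 = 1.860606
Iteration 2:
  f(1.860606) = 1.859330
  f'(1.860606) = 7.385565
  x_2 = 1.860606 - 1.859330/7.385565 = 1.608854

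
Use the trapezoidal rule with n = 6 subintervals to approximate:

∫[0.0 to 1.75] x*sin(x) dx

f(x) = x*sin(x)
a = 0.0, b = 1.75, n = 6
h = (b - a)/n = 0.291667

Trapezoidal rule: (h/2)[f(x₀) + 2f(x₁) + 2f(x₂) + ... + f(xₙ)]

x_0 = 0.0000, f(x_0) = 0.000000, coefficient = 1
x_1 = 0.2917, f(x_1) = 0.083868, coefficient = 2
x_2 = 0.5833, f(x_2) = 0.321305, coefficient = 2
x_3 = 0.8750, f(x_3) = 0.671601, coefficient = 2
x_4 = 1.1667, f(x_4) = 1.072686, coefficient = 2
x_5 = 1.4583, f(x_5) = 1.449121, coefficient = 2
x_6 = 1.7500, f(x_6) = 1.721975, coefficient = 1

I ≈ (0.291667/2) × 8.919137 = 1.300707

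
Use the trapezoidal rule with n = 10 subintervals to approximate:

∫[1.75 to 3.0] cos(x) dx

f(x) = cos(x)
a = 1.75, b = 3.0, n = 10
h = (b - a)/n = 0.125000

Trapezoidal rule: (h/2)[f(x₀) + 2f(x₁) + 2f(x₂) + ... + f(xₙ)]

x_0 = 1.7500, f(x_0) = -0.178246, coefficient = 1
x_1 = 1.8750, f(x_1) = -0.299534, coefficient = 2
x_2 = 2.0000, f(x_2) = -0.416147, coefficient = 2
x_3 = 2.1250, f(x_3) = -0.526266, coefficient = 2
x_4 = 2.2500, f(x_4) = -0.628174, coefficient = 2
x_5 = 2.3750, f(x_5) = -0.720278, coefficient = 2
x_6 = 2.5000, f(x_6) = -0.801144, coefficient = 2
x_7 = 2.6250, f(x_7) = -0.869507, coefficient = 2
x_8 = 2.7500, f(x_8) = -0.924302, coefficient = 2
x_9 = 2.8750, f(x_9) = -0.964674, coefficient = 2
x_10 = 3.0000, f(x_10) = -0.989992, coefficient = 1

I ≈ (0.125000/2) × -13.468291 = -0.841768
Exact value: -0.842866
Error: 0.001098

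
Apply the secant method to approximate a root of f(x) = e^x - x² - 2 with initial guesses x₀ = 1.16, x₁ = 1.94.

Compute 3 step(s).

f(x) = e^x - x² - 2
x₀ = 1.16, x₁ = 1.94

Secant formula: x_{n+1} = x_n - f(x_n)(x_n - x_{n-1})/(f(x_n) - f(x_{n-1}))

Iteration 1:
  f(1.160000) = -0.155667
  f(1.940000) = 1.195151
  x_2 = 1.940000 - 1.195151×(1.940000 - 1.160000)/(1.195151 - (-0.155667))
       = 1.249886
Iteration 2:
  f(1.940000) = 1.195151
  f(1.249886) = -0.072270
  x_3 = 1.249886 - (-0.072270)×(1.249886 - 1.940000)/(-0.072270 - 1.195151)
       = 1.289237
Iteration 3:
  f(1.249886) = -0.072270
  f(1.289237) = -0.032116
  x_4 = 1.289237 - (-0.032116)×(1.289237 - 1.249886)/(-0.032116 - (-0.072270))
       = 1.320711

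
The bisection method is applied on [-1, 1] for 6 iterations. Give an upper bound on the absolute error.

Bisection error bound: |error| ≤ (b-a)/2^n
|error| ≤ (1 - (-1))/2^6 = 2/2^6
|error| ≤ 0.0312500000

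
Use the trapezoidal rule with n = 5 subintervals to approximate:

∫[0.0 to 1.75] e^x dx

f(x) = e^x
a = 0.0, b = 1.75, n = 5
h = (b - a)/n = 0.350000

Trapezoidal rule: (h/2)[f(x₀) + 2f(x₁) + 2f(x₂) + ... + f(xₙ)]

x_0 = 0.0000, f(x_0) = 1.000000, coefficient = 1
x_1 = 0.3500, f(x_1) = 1.419068, coefficient = 2
x_2 = 0.7000, f(x_2) = 2.013753, coefficient = 2
x_3 = 1.0500, f(x_3) = 2.857651, coefficient = 2
x_4 = 1.4000, f(x_4) = 4.055200, coefficient = 2
x_5 = 1.7500, f(x_5) = 5.754603, coefficient = 1

I ≈ (0.350000/2) × 27.445945 = 4.803040
Exact value: 4.754603
Error: 0.048438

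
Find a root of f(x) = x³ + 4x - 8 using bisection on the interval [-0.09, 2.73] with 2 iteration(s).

f(x) = x³ + 4x - 8
Initial interval: [-0.09, 2.73]

Iteration 1:
  c_1 = (-0.090000 + 2.730000)/2 = 1.320000
  f(c_1) = f(1.320000) = -0.420032
  f(a) × f(c) ≥ 0, new interval: [1.320000, 2.730000]
Iteration 2:
  c_2 = (1.320000 + 2.730000)/2 = 2.025000
  f(c_2) = f(2.025000) = 8.403766
  f(a) × f(c) < 0, new interval: [1.320000, 2.025000]

After 2 iteration(s), the approximation is c_2 = 2.025000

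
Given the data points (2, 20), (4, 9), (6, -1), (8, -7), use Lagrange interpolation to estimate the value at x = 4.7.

Lagrange interpolation formula:
P(x) = Σ yᵢ × Lᵢ(x)
where Lᵢ(x) = Π_{j≠i} (x - xⱼ)/(xᵢ - xⱼ)

L_0(4.7) = (4.7 - 4)/(2 - 4) × (4.7 - 6)/(2 - 6) × (4.7 - 8)/(2 - 8) = -0.062563
L_1(4.7) = (4.7 - 2)/(4 - 2) × (4.7 - 6)/(4 - 6) × (4.7 - 8)/(4 - 8) = 0.723937
L_2(4.7) = (4.7 - 2)/(6 - 2) × (4.7 - 4)/(6 - 4) × (4.7 - 8)/(6 - 8) = 0.389813
L_3(4.7) = (4.7 - 2)/(8 - 2) × (4.7 - 4)/(8 - 4) × (4.7 - 6)/(8 - 6) = -0.051188

P(4.7) = 20×L_0(4.7) + 9×L_1(4.7) + (-1)×L_2(4.7) + (-7)×L_3(4.7)
P(4.7) = 5.232687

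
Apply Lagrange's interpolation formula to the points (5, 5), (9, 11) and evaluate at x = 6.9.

Lagrange interpolation formula:
P(x) = Σ yᵢ × Lᵢ(x)
where Lᵢ(x) = Π_{j≠i} (x - xⱼ)/(xᵢ - xⱼ)

L_0(6.9) = (6.9 - 9)/(5 - 9) = 0.525000
L_1(6.9) = (6.9 - 5)/(9 - 5) = 0.475000

P(6.9) = 5×L_0(6.9) + 11×L_1(6.9)
P(6.9) = 7.850000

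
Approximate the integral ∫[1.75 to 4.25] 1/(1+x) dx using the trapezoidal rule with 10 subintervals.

f(x) = 1/(1+x)
a = 1.75, b = 4.25, n = 10
h = (b - a)/n = 0.250000

Trapezoidal rule: (h/2)[f(x₀) + 2f(x₁) + 2f(x₂) + ... + f(xₙ)]

x_0 = 1.7500, f(x_0) = 0.363636, coefficient = 1
x_1 = 2.0000, f(x_1) = 0.333333, coefficient = 2
x_2 = 2.2500, f(x_2) = 0.307692, coefficient = 2
x_3 = 2.5000, f(x_3) = 0.285714, coefficient = 2
x_4 = 2.7500, f(x_4) = 0.266667, coefficient = 2
x_5 = 3.0000, f(x_5) = 0.250000, coefficient = 2
x_6 = 3.2500, f(x_6) = 0.235294, coefficient = 2
x_7 = 3.5000, f(x_7) = 0.222222, coefficient = 2
x_8 = 3.7500, f(x_8) = 0.210526, coefficient = 2
x_9 = 4.0000, f(x_9) = 0.200000, coefficient = 2
x_10 = 4.2500, f(x_10) = 0.190476, coefficient = 1

I ≈ (0.250000/2) × 5.177011 = 0.647126
Exact value: 0.646627
Error: 0.000499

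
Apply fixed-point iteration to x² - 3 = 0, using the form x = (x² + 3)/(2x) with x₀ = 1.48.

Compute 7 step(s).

Equation: x² - 3 = 0
Fixed-point form: x = (x² + 3)/(2x)
x₀ = 1.48

x_1 = g(1.480000) = 1.753514
x_2 = g(1.753514) = 1.732182
x_3 = g(1.732182) = 1.732051
x_4 = g(1.732051) = 1.732051
x_5 = g(1.732051) = 1.732051
x_6 = g(1.732051) = 1.732051
x_7 = g(1.732051) = 1.732051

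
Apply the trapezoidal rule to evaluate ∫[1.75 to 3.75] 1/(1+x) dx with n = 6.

f(x) = 1/(1+x)
a = 1.75, b = 3.75, n = 6
h = (b - a)/n = 0.333333

Trapezoidal rule: (h/2)[f(x₀) + 2f(x₁) + 2f(x₂) + ... + f(xₙ)]

x_0 = 1.7500, f(x_0) = 0.363636, coefficient = 1
x_1 = 2.0833, f(x_1) = 0.324324, coefficient = 2
x_2 = 2.4167, f(x_2) = 0.292683, coefficient = 2
x_3 = 2.7500, f(x_3) = 0.266667, coefficient = 2
x_4 = 3.0833, f(x_4) = 0.244898, coefficient = 2
x_5 = 3.4167, f(x_5) = 0.226415, coefficient = 2
x_6 = 3.7500, f(x_6) = 0.210526, coefficient = 1

I ≈ (0.333333/2) × 3.284137 = 0.547356
Exact value: 0.546544
Error: 0.000812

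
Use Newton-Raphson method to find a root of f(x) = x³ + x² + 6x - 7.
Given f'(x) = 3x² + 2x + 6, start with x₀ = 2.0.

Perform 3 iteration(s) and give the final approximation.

f(x) = x³ + x² + 6x - 7
f'(x) = 3x² + 2x + 6
x₀ = 2.0

Newton-Raphson formula: x_{n+1} = x_n - f(x_n)/f'(x_n)

Iteration 1:
  f(2.000000) = 17.000000
  f'(2.000000) = 22.000000
  x_1 = 2.000000 - 17.000000/22.000000 = 1.227273
Iteration 2:
  f(1.227273) = 3.718351
  f'(1.227273) = 12.973140
  x_2 = 1.227273 - 3.718351/12.973140 = 0.940654
Iteration 3:
  f(0.940654) = 0.361068
  f'(0.940654) = 10.535794
  x_3 = 0.940654 - 0.361068/10.535794 = 0.906383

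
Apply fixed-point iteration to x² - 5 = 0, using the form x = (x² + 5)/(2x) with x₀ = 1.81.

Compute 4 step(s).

Equation: x² - 5 = 0
Fixed-point form: x = (x² + 5)/(2x)
x₀ = 1.81

x_1 = g(1.810000) = 2.286215
x_2 = g(2.286215) = 2.236618
x_3 = g(2.236618) = 2.236068
x_4 = g(2.236068) = 2.236068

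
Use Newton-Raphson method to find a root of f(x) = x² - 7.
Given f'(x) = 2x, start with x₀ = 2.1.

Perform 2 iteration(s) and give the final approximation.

f(x) = x² - 7
f'(x) = 2x
x₀ = 2.1

Newton-Raphson formula: x_{n+1} = x_n - f(x_n)/f'(x_n)

Iteration 1:
  f(2.100000) = -2.590000
  f'(2.100000) = 4.200000
  x_1 = 2.100000 - (-2.590000)/4.200000 = 2.716667
Iteration 2:
  f(2.716667) = 0.380278
  f'(2.716667) = 5.433333
  x_2 = 2.716667 - 0.380278/5.433333 = 2.646677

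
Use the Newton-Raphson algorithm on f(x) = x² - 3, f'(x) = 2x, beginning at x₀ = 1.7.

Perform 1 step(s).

f(x) = x² - 3
f'(x) = 2x
x₀ = 1.7

Newton-Raphson formula: x_{n+1} = x_n - f(x_n)/f'(x_n)

Iteration 1:
  f(1.700000) = -0.110000
  f'(1.700000) = 3.400000
  x_1 = 1.700000 - (-0.110000)/3.400000 = 1.732353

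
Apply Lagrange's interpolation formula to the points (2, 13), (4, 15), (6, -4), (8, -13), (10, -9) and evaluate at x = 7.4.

Lagrange interpolation formula:
P(x) = Σ yᵢ × Lᵢ(x)
where Lᵢ(x) = Π_{j≠i} (x - xⱼ)/(xᵢ - xⱼ)

L_0(7.4) = (7.4 - 4)/(2 - 4) × (7.4 - 6)/(2 - 6) × (7.4 - 8)/(2 - 8) × (7.4 - 10)/(2 - 10) = 0.019337
L_1(7.4) = (7.4 - 2)/(4 - 2) × (7.4 - 6)/(4 - 6) × (7.4 - 8)/(4 - 8) × (7.4 - 10)/(4 - 10) = -0.122850
L_2(7.4) = (7.4 - 2)/(6 - 2) × (7.4 - 4)/(6 - 4) × (7.4 - 8)/(6 - 8) × (7.4 - 10)/(6 - 10) = 0.447525
L_3(7.4) = (7.4 - 2)/(8 - 2) × (7.4 - 4)/(8 - 4) × (7.4 - 6)/(8 - 6) × (7.4 - 10)/(8 - 10) = 0.696150
L_4(7.4) = (7.4 - 2)/(10 - 2) × (7.4 - 4)/(10 - 4) × (7.4 - 6)/(10 - 6) × (7.4 - 8)/(10 - 8) = -0.040162

P(7.4) = 13×L_0(7.4) + 15×L_1(7.4) + (-4)×L_2(7.4) + (-13)×L_3(7.4) + (-9)×L_4(7.4)
P(7.4) = -12.069950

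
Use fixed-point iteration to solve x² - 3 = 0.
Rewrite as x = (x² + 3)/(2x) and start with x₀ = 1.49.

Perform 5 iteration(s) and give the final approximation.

Equation: x² - 3 = 0
Fixed-point form: x = (x² + 3)/(2x)
x₀ = 1.49

x_1 = g(1.490000) = 1.751711
x_2 = g(1.751711) = 1.732161
x_3 = g(1.732161) = 1.732051
x_4 = g(1.732051) = 1.732051
x_5 = g(1.732051) = 1.732051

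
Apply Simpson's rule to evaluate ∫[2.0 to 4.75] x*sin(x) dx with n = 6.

f(x) = x*sin(x)
a = 2.0, b = 4.75, n = 6
h = (b - a)/n = 0.458333

Simpson's rule: (h/3)[f(x₀) + 4f(x₁) + 2f(x₂) + ... + f(xₙ)]

x_0 = 2.0000, f(x_0) = 1.818595, coefficient = 1
x_1 = 2.4583, f(x_1) = 1.552005, coefficient = 4
x_2 = 2.9167, f(x_2) = 0.650516, coefficient = 2
x_3 = 3.3750, f(x_3) = -0.780617, coefficient = 4
x_4 = 3.8333, f(x_4) = -2.445202, coefficient = 2
x_5 = 4.2917, f(x_5) = -3.917408, coefficient = 4
x_6 = 4.7500, f(x_6) = -4.746641, coefficient = 1

I ≈ (0.458333/3) × -19.101496 = -2.918284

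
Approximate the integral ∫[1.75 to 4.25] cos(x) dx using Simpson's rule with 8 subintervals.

f(x) = cos(x)
a = 1.75, b = 4.25, n = 8
h = (b - a)/n = 0.312500

Simpson's rule: (h/3)[f(x₀) + 4f(x₁) + 2f(x₂) + ... + f(xₙ)]

x_0 = 1.7500, f(x_0) = -0.178246, coefficient = 1
x_1 = 2.0625, f(x_1) = -0.472128, coefficient = 4
x_2 = 2.3750, f(x_2) = -0.720278, coefficient = 2
x_3 = 2.6875, f(x_3) = -0.898659, coefficient = 4
x_4 = 3.0000, f(x_4) = -0.989992, coefficient = 2
x_5 = 3.3125, f(x_5) = -0.985431, coefficient = 4
x_6 = 3.6250, f(x_6) = -0.885416, coefficient = 2
x_7 = 3.9375, f(x_7) = -0.699637, coefficient = 4
x_8 = 4.2500, f(x_8) = -0.446087, coefficient = 1

I ≈ (0.312500/3) × -18.039130 = -1.879076
Exact value: -1.878975
Error: 0.000101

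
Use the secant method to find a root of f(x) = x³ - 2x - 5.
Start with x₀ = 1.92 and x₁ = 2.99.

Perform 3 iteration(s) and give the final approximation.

f(x) = x³ - 2x - 5
x₀ = 1.92, x₁ = 2.99

Secant formula: x_{n+1} = x_n - f(x_n)(x_n - x_{n-1})/(f(x_n) - f(x_{n-1}))

Iteration 1:
  f(1.920000) = -1.762112
  f(2.990000) = 15.750899
  x_2 = 2.990000 - 15.750899×(2.990000 - 1.920000)/(15.750899 - (-1.762112))
       = 2.027661
Iteration 2:
  f(2.990000) = 15.750899
  f(2.027661) = -0.718783
  x_3 = 2.027661 - (-0.718783)×(2.027661 - 2.990000)/(-0.718783 - 15.750899)
       = 2.069660
Iteration 3:
  f(2.027661) = -0.718783
  f(2.069660) = -0.273950
  x_4 = 2.069660 - (-0.273950)×(2.069660 - 2.027661)/(-0.273950 - (-0.718783))
       = 2.095525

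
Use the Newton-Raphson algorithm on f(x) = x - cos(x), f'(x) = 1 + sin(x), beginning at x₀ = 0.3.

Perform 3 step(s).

f(x) = x - cos(x)
f'(x) = 1 + sin(x)
x₀ = 0.3

Newton-Raphson formula: x_{n+1} = x_n - f(x_n)/f'(x_n)

Iteration 1:
  f(0.300000) = -0.655336
  f'(0.300000) = 1.295520
  x_1 = 0.300000 - (-0.655336)/1.295520 = 0.805848
Iteration 2:
  f(0.805848) = 0.113349
  f'(0.805848) = 1.721418
  x_2 = 0.805848 - 0.113349/1.721418 = 0.740002
Iteration 3:
  f(0.740002) = 0.001535
  f'(0.740002) = 1.674289
  x_3 = 0.740002 - 0.001535/1.674289 = 0.739085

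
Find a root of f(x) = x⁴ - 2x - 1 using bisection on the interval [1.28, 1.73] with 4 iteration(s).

f(x) = x⁴ - 2x - 1
Initial interval: [1.28, 1.73]

Iteration 1:
  c_1 = (1.280000 + 1.730000)/2 = 1.505000
  f(c_1) = f(1.505000) = 1.120338
  f(a) × f(c) < 0, new interval: [1.280000, 1.505000]
Iteration 2:
  c_2 = (1.280000 + 1.505000)/2 = 1.392500
  f(c_2) = f(1.392500) = -0.025061
  f(a) × f(c) ≥ 0, new interval: [1.392500, 1.505000]
Iteration 3:
  c_3 = (1.392500 + 1.505000)/2 = 1.448750
  f(c_3) = f(1.448750) = 0.507783
  f(a) × f(c) < 0, new interval: [1.392500, 1.448750]
Iteration 4:
  c_4 = (1.392500 + 1.448750)/2 = 1.420625
  f(c_4) = f(1.420625) = 0.231782
  f(a) × f(c) < 0, new interval: [1.392500, 1.420625]

After 4 iteration(s), the approximation is c_4 = 1.420625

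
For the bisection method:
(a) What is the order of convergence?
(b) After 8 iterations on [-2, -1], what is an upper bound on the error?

(a) Bisection has linear (order 1) convergence; the error is halved each step.

(b) Error bound = (b-a)/2^n = (-1 - (-2))/2^{8}
    = 1/2^{8}

(a) 1 (linear); (b) error ≤ 3.91e-03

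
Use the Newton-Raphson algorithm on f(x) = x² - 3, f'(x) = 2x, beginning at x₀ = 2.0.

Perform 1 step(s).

f(x) = x² - 3
f'(x) = 2x
x₀ = 2.0

Newton-Raphson formula: x_{n+1} = x_n - f(x_n)/f'(x_n)

Iteration 1:
  f(2.000000) = 1.000000
  f'(2.000000) = 4.000000
  x_1 = 2.000000 - 1.000000/4.000000 = 1.750000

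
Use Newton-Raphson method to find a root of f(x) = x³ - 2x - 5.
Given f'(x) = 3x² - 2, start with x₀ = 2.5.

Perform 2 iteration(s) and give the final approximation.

f(x) = x³ - 2x - 5
f'(x) = 3x² - 2
x₀ = 2.5

Newton-Raphson formula: x_{n+1} = x_n - f(x_n)/f'(x_n)

Iteration 1:
  f(2.500000) = 5.625000
  f'(2.500000) = 16.750000
  x_1 = 2.500000 - 5.625000/16.750000 = 2.164179
Iteration 2:
  f(2.164179) = 0.807945
  f'(2.164179) = 12.051014
  x_2 = 2.164179 - 0.807945/12.051014 = 2.097135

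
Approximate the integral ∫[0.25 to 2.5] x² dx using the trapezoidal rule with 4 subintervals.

f(x) = x²
a = 0.25, b = 2.5, n = 4
h = (b - a)/n = 0.562500

Trapezoidal rule: (h/2)[f(x₀) + 2f(x₁) + 2f(x₂) + ... + f(xₙ)]

x_0 = 0.2500, f(x_0) = 0.062500, coefficient = 1
x_1 = 0.8125, f(x_1) = 0.660156, coefficient = 2
x_2 = 1.3750, f(x_2) = 1.890625, coefficient = 2
x_3 = 1.9375, f(x_3) = 3.753906, coefficient = 2
x_4 = 2.5000, f(x_4) = 6.250000, coefficient = 1

I ≈ (0.562500/2) × 18.921875 = 5.321777
Exact value: 5.203125
Error: 0.118652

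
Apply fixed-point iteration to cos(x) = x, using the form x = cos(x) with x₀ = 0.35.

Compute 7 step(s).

Equation: cos(x) = x
Fixed-point form: x = cos(x)
x₀ = 0.35

x_1 = g(0.350000) = 0.939373
x_2 = g(0.939373) = 0.590294
x_3 = g(0.590294) = 0.830777
x_4 = g(0.830777) = 0.674302
x_5 = g(0.674302) = 0.781143
x_6 = g(0.781143) = 0.710109
x_7 = g(0.710109) = 0.758291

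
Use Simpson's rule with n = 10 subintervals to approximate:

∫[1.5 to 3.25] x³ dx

f(x) = x³
a = 1.5, b = 3.25, n = 10
h = (b - a)/n = 0.175000

Simpson's rule: (h/3)[f(x₀) + 4f(x₁) + 2f(x₂) + ... + f(xₙ)]

x_0 = 1.5000, f(x_0) = 3.375000, coefficient = 1
x_1 = 1.6750, f(x_1) = 4.699422, coefficient = 4
x_2 = 1.8500, f(x_2) = 6.331625, coefficient = 2
x_3 = 2.0250, f(x_3) = 8.303766, coefficient = 4
x_4 = 2.2000, f(x_4) = 10.648000, coefficient = 2
x_5 = 2.3750, f(x_5) = 13.396484, coefficient = 4
x_6 = 2.5500, f(x_6) = 16.581375, coefficient = 2
x_7 = 2.7250, f(x_7) = 20.234828, coefficient = 4
x_8 = 2.9000, f(x_8) = 24.389000, coefficient = 2
x_9 = 3.0750, f(x_9) = 29.076047, coefficient = 4
x_10 = 3.2500, f(x_10) = 34.328125, coefficient = 1

I ≈ (0.175000/3) × 456.445312 = 26.625977
Exact value: 26.625977
Error: 0.000000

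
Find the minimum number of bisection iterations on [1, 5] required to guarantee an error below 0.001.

We need (b-a)/2^n ≤ 0.001
(5 - 1)/2^n ≤ 0.001
4/2^n ≤ 0.001
2^n ≥ 4000
n ≥ log₂(4000) = 11.97
n ≥ 12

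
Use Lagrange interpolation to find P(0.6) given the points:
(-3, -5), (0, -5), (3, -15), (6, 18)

Lagrange interpolation formula:
P(x) = Σ yᵢ × Lᵢ(x)
where Lᵢ(x) = Π_{j≠i} (x - xⱼ)/(xᵢ - xⱼ)

L_0(0.6) = (0.6 - 0)/(-3 - 0) × (0.6 - 3)/(-3 - 3) × (0.6 - 6)/(-3 - 6) = -0.048000
L_1(0.6) = (0.6 - (-3))/(0 - (-3)) × (0.6 - 3)/(0 - 3) × (0.6 - 6)/(0 - 6) = 0.864000
L_2(0.6) = (0.6 - (-3))/(3 - (-3)) × (0.6 - 0)/(3 - 0) × (0.6 - 6)/(3 - 6) = 0.216000
L_3(0.6) = (0.6 - (-3))/(6 - (-3)) × (0.6 - 0)/(6 - 0) × (0.6 - 3)/(6 - 3) = -0.032000

P(0.6) = (-5)×L_0(0.6) + (-5)×L_1(0.6) + (-15)×L_2(0.6) + 18×L_3(0.6)
P(0.6) = -7.896000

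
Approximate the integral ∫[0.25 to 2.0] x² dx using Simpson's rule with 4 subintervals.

f(x) = x²
a = 0.25, b = 2.0, n = 4
h = (b - a)/n = 0.437500

Simpson's rule: (h/3)[f(x₀) + 4f(x₁) + 2f(x₂) + ... + f(xₙ)]

x_0 = 0.2500, f(x_0) = 0.062500, coefficient = 1
x_1 = 0.6875, f(x_1) = 0.472656, coefficient = 4
x_2 = 1.1250, f(x_2) = 1.265625, coefficient = 2
x_3 = 1.5625, f(x_3) = 2.441406, coefficient = 4
x_4 = 2.0000, f(x_4) = 4.000000, coefficient = 1

I ≈ (0.437500/3) × 18.250000 = 2.661458
Exact value: 2.661458
Error: 0.000000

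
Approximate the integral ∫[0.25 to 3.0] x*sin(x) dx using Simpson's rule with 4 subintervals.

f(x) = x*sin(x)
a = 0.25, b = 3.0, n = 4
h = (b - a)/n = 0.687500

Simpson's rule: (h/3)[f(x₀) + 4f(x₁) + 2f(x₂) + ... + f(xₙ)]

x_0 = 0.2500, f(x_0) = 0.061851, coefficient = 1
x_1 = 0.9375, f(x_1) = 0.755701, coefficient = 4
x_2 = 1.6250, f(x_2) = 1.622613, coefficient = 2
x_3 = 2.3125, f(x_3) = 1.705050, coefficient = 4
x_4 = 3.0000, f(x_4) = 0.423360, coefficient = 1

I ≈ (0.687500/3) × 13.573440 = 3.110580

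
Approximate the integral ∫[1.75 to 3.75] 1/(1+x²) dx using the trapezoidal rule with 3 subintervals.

f(x) = 1/(1+x²)
a = 1.75, b = 3.75, n = 3
h = (b - a)/n = 0.666667

Trapezoidal rule: (h/2)[f(x₀) + 2f(x₁) + 2f(x₂) + ... + f(xₙ)]

x_0 = 1.7500, f(x_0) = 0.246154, coefficient = 1
x_1 = 2.4167, f(x_1) = 0.146193, coefficient = 2
x_2 = 3.0833, f(x_2) = 0.095175, coefficient = 2
x_3 = 3.7500, f(x_3) = 0.066390, coefficient = 1

I ≈ (0.666667/2) × 0.795280 = 0.265093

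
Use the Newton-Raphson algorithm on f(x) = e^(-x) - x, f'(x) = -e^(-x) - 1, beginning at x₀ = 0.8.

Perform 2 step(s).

f(x) = e^(-x) - x
f'(x) = -e^(-x) - 1
x₀ = 0.8

Newton-Raphson formula: x_{n+1} = x_n - f(x_n)/f'(x_n)

Iteration 1:
  f(0.800000) = -0.350671
  f'(0.800000) = -1.449329
  x_1 = 0.800000 - (-0.350671)/(-1.449329) = 0.558046
Iteration 2:
  f(0.558046) = 0.014280
  f'(0.558046) = -1.572326
  x_2 = 0.558046 - 0.014280/(-1.572326) = 0.567128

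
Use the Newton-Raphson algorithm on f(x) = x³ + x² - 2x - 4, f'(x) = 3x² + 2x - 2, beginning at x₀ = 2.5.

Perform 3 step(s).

f(x) = x³ + x² - 2x - 4
f'(x) = 3x² + 2x - 2
x₀ = 2.5

Newton-Raphson formula: x_{n+1} = x_n - f(x_n)/f'(x_n)

Iteration 1:
  f(2.500000) = 12.875000
  f'(2.500000) = 21.750000
  x_1 = 2.500000 - 12.875000/21.750000 = 1.908046
Iteration 2:
  f(1.908046) = 2.771055
  f'(1.908046) = 12.738010
  x_2 = 1.908046 - 2.771055/12.738010 = 1.690504
Iteration 3:
  f(1.690504) = 0.307922
  f'(1.690504) = 9.954416
  x_3 = 1.690504 - 0.307922/9.954416 = 1.659571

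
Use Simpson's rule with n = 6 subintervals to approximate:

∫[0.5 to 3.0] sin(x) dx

f(x) = sin(x)
a = 0.5, b = 3.0, n = 6
h = (b - a)/n = 0.416667

Simpson's rule: (h/3)[f(x₀) + 4f(x₁) + 2f(x₂) + ... + f(xₙ)]

x_0 = 0.5000, f(x_0) = 0.479426, coefficient = 1
x_1 = 0.9167, f(x_1) = 0.793578, coefficient = 4
x_2 = 1.3333, f(x_2) = 0.971938, coefficient = 2
x_3 = 1.7500, f(x_3) = 0.983986, coefficient = 4
x_4 = 2.1667, f(x_4) = 0.827660, coefficient = 2
x_5 = 2.5833, f(x_5) = 0.529711, coefficient = 4
x_6 = 3.0000, f(x_6) = 0.141120, coefficient = 1

I ≈ (0.416667/3) × 13.448839 = 1.867894
Exact value: 1.867575
Error: 0.000319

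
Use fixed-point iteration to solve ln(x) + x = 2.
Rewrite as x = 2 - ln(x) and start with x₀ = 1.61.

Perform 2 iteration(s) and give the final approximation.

Equation: ln(x) + x = 2
Fixed-point form: x = 2 - ln(x)
x₀ = 1.61

x_1 = g(1.610000) = 1.523766
x_2 = g(1.523766) = 1.578815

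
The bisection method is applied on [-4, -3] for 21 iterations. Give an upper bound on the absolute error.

Bisection error bound: |error| ≤ (b-a)/2^n
|error| ≤ (-3 - (-4))/2^21 = 1/2^21
|error| ≤ 0.0000004768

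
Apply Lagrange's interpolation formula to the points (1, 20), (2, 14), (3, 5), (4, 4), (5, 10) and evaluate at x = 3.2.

Lagrange interpolation formula:
P(x) = Σ yᵢ × Lᵢ(x)
where Lᵢ(x) = Π_{j≠i} (x - xⱼ)/(xᵢ - xⱼ)

L_0(3.2) = (3.2 - 2)/(1 - 2) × (3.2 - 3)/(1 - 3) × (3.2 - 4)/(1 - 4) × (3.2 - 5)/(1 - 5) = 0.014400
L_1(3.2) = (3.2 - 1)/(2 - 1) × (3.2 - 3)/(2 - 3) × (3.2 - 4)/(2 - 4) × (3.2 - 5)/(2 - 5) = -0.105600
L_2(3.2) = (3.2 - 1)/(3 - 1) × (3.2 - 2)/(3 - 2) × (3.2 - 4)/(3 - 4) × (3.2 - 5)/(3 - 5) = 0.950400
L_3(3.2) = (3.2 - 1)/(4 - 1) × (3.2 - 2)/(4 - 2) × (3.2 - 3)/(4 - 3) × (3.2 - 5)/(4 - 5) = 0.158400
L_4(3.2) = (3.2 - 1)/(5 - 1) × (3.2 - 2)/(5 - 2) × (3.2 - 3)/(5 - 3) × (3.2 - 4)/(5 - 4) = -0.017600

P(3.2) = 20×L_0(3.2) + 14×L_1(3.2) + 5×L_2(3.2) + 4×L_3(3.2) + 10×L_4(3.2)
P(3.2) = 4.019200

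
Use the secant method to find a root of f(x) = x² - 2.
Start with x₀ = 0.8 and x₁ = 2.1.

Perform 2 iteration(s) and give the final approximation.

f(x) = x² - 2
x₀ = 0.8, x₁ = 2.1

Secant formula: x_{n+1} = x_n - f(x_n)(x_n - x_{n-1})/(f(x_n) - f(x_{n-1}))

Iteration 1:
  f(0.800000) = -1.360000
  f(2.100000) = 2.410000
  x_2 = 2.100000 - 2.410000×(2.100000 - 0.800000)/(2.410000 - (-1.360000))
       = 1.268966
Iteration 2:
  f(2.100000) = 2.410000
  f(1.268966) = -0.389727
  x_3 = 1.268966 - (-0.389727)×(1.268966 - 2.100000)/(-0.389727 - 2.410000)
       = 1.384647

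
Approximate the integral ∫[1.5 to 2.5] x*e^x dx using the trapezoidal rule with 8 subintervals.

f(x) = x*e^x
a = 1.5, b = 2.5, n = 8
h = (b - a)/n = 0.125000

Trapezoidal rule: (h/2)[f(x₀) + 2f(x₁) + 2f(x₂) + ... + f(xₙ)]

x_0 = 1.5000, f(x_0) = 6.722534, coefficient = 1
x_1 = 1.6250, f(x_1) = 8.252431, coefficient = 2
x_2 = 1.7500, f(x_2) = 10.070555, coefficient = 2
x_3 = 1.8750, f(x_3) = 12.226536, coefficient = 2
x_4 = 2.0000, f(x_4) = 14.778112, coefficient = 2
x_5 = 2.1250, f(x_5) = 17.792407, coefficient = 2
x_6 = 2.2500, f(x_6) = 21.347406, coefficient = 2
x_7 = 2.3750, f(x_7) = 25.533656, coefficient = 2
x_8 = 2.5000, f(x_8) = 30.456235, coefficient = 1

I ≈ (0.125000/2) × 257.180974 = 16.073811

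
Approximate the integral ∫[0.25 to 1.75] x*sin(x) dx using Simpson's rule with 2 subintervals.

f(x) = x*sin(x)
a = 0.25, b = 1.75, n = 2
h = (b - a)/n = 0.750000

Simpson's rule: (h/3)[f(x₀) + 4f(x₁) + 2f(x₂) + ... + f(xₙ)]

x_0 = 0.2500, f(x_0) = 0.061851, coefficient = 1
x_1 = 1.0000, f(x_1) = 0.841471, coefficient = 4
x_2 = 1.7500, f(x_2) = 1.721975, coefficient = 1

I ≈ (0.750000/3) × 5.149710 = 1.287428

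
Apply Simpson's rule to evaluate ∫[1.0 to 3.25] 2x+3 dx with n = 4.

f(x) = 2x+3
a = 1.0, b = 3.25, n = 4
h = (b - a)/n = 0.562500

Simpson's rule: (h/3)[f(x₀) + 4f(x₁) + 2f(x₂) + ... + f(xₙ)]

x_0 = 1.0000, f(x_0) = 5.000000, coefficient = 1
x_1 = 1.5625, f(x_1) = 6.125000, coefficient = 4
x_2 = 2.1250, f(x_2) = 7.250000, coefficient = 2
x_3 = 2.6875, f(x_3) = 8.375000, coefficient = 4
x_4 = 3.2500, f(x_4) = 9.500000, coefficient = 1

I ≈ (0.562500/3) × 87.000000 = 16.312500
Exact value: 16.312500
Error: 0.000000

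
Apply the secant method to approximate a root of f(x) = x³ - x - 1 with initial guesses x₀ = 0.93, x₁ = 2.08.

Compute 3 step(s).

f(x) = x³ - x - 1
x₀ = 0.93, x₁ = 2.08

Secant formula: x_{n+1} = x_n - f(x_n)(x_n - x_{n-1})/(f(x_n) - f(x_{n-1}))

Iteration 1:
  f(0.930000) = -1.125643
  f(2.080000) = 5.918912
  x_2 = 2.080000 - 5.918912×(2.080000 - 0.930000)/(5.918912 - (-1.125643))
       = 1.113757
Iteration 2:
  f(2.080000) = 5.918912
  f(1.113757) = -0.732191
  x_3 = 1.113757 - (-0.732191)×(1.113757 - 2.080000)/(-0.732191 - 5.918912)
       = 1.220127
Iteration 3:
  f(1.113757) = -0.732191
  f(1.220127) = -0.403712
  x_4 = 1.220127 - (-0.403712)×(1.220127 - 1.113757)/(-0.403712 - (-0.732191))
       = 1.350859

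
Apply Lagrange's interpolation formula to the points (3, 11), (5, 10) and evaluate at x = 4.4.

Lagrange interpolation formula:
P(x) = Σ yᵢ × Lᵢ(x)
where Lᵢ(x) = Π_{j≠i} (x - xⱼ)/(xᵢ - xⱼ)

L_0(4.4) = (4.4 - 5)/(3 - 5) = 0.300000
L_1(4.4) = (4.4 - 3)/(5 - 3) = 0.700000

P(4.4) = 11×L_0(4.4) + 10×L_1(4.4)
P(4.4) = 10.300000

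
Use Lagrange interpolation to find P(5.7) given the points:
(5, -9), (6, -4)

Lagrange interpolation formula:
P(x) = Σ yᵢ × Lᵢ(x)
where Lᵢ(x) = Π_{j≠i} (x - xⱼ)/(xᵢ - xⱼ)

L_0(5.7) = (5.7 - 6)/(5 - 6) = 0.300000
L_1(5.7) = (5.7 - 5)/(6 - 5) = 0.700000

P(5.7) = (-9)×L_0(5.7) + (-4)×L_1(5.7)
P(5.7) = -5.500000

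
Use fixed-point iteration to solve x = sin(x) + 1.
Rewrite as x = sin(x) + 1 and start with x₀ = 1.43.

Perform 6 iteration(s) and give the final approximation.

Equation: x = sin(x) + 1
Fixed-point form: x = sin(x) + 1
x₀ = 1.43

x_1 = g(1.430000) = 1.990105
x_2 = g(1.990105) = 1.913371
x_3 = g(1.913371) = 1.941893
x_4 = g(1.941893) = 1.931930
x_5 = g(1.931930) = 1.935497
x_6 = g(1.935497) = 1.934231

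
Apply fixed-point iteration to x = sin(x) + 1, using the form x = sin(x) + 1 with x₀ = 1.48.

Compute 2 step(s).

Equation: x = sin(x) + 1
Fixed-point form: x = sin(x) + 1
x₀ = 1.48

x_1 = g(1.480000) = 1.995881
x_2 = g(1.995881) = 1.911004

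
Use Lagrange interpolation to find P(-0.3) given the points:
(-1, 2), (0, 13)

Lagrange interpolation formula:
P(x) = Σ yᵢ × Lᵢ(x)
where Lᵢ(x) = Π_{j≠i} (x - xⱼ)/(xᵢ - xⱼ)

L_0(-0.3) = (-0.3 - 0)/(-1 - 0) = 0.300000
L_1(-0.3) = (-0.3 - (-1))/(0 - (-1)) = 0.700000

P(-0.3) = 2×L_0(-0.3) + 13×L_1(-0.3)
P(-0.3) = 9.700000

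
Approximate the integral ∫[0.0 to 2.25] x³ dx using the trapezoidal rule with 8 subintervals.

f(x) = x³
a = 0.0, b = 2.25, n = 8
h = (b - a)/n = 0.281250

Trapezoidal rule: (h/2)[f(x₀) + 2f(x₁) + 2f(x₂) + ... + f(xₙ)]

x_0 = 0.0000, f(x_0) = 0.000000, coefficient = 1
x_1 = 0.2812, f(x_1) = 0.022247, coefficient = 2
x_2 = 0.5625, f(x_2) = 0.177979, coefficient = 2
x_3 = 0.8438, f(x_3) = 0.600677, coefficient = 2
x_4 = 1.1250, f(x_4) = 1.423828, coefficient = 2
x_5 = 1.4062, f(x_5) = 2.780914, coefficient = 2
x_6 = 1.6875, f(x_6) = 4.805420, coefficient = 2
x_7 = 1.9688, f(x_7) = 7.630829, coefficient = 2
x_8 = 2.2500, f(x_8) = 11.390625, coefficient = 1

I ≈ (0.281250/2) × 46.274414 = 6.507339
Exact value: 6.407227
Error: 0.100113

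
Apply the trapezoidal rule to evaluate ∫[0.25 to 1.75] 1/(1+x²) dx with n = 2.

f(x) = 1/(1+x²)
a = 0.25, b = 1.75, n = 2
h = (b - a)/n = 0.750000

Trapezoidal rule: (h/2)[f(x₀) + 2f(x₁) + 2f(x₂) + ... + f(xₙ)]

x_0 = 0.2500, f(x_0) = 0.941176, coefficient = 1
x_1 = 1.0000, f(x_1) = 0.500000, coefficient = 2
x_2 = 1.7500, f(x_2) = 0.246154, coefficient = 1

I ≈ (0.750000/2) × 2.187330 = 0.820249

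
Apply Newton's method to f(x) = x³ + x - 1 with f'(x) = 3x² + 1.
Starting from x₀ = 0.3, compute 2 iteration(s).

f(x) = x³ + x - 1
f'(x) = 3x² + 1
x₀ = 0.3

Newton-Raphson formula: x_{n+1} = x_n - f(x_n)/f'(x_n)

Iteration 1:
  f(0.300000) = -0.673000
  f'(0.300000) = 1.270000
  x_1 = 0.300000 - (-0.673000)/1.270000 = 0.829921
Iteration 2:
  f(0.829921) = 0.401546
  f'(0.829921) = 3.066308
  x_2 = 0.829921 - 0.401546/3.066308 = 0.698967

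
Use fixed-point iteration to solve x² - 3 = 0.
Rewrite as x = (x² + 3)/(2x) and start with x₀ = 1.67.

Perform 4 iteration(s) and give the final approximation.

Equation: x² - 3 = 0
Fixed-point form: x = (x² + 3)/(2x)
x₀ = 1.67

x_1 = g(1.670000) = 1.733204
x_2 = g(1.733204) = 1.732051
x_3 = g(1.732051) = 1.732051
x_4 = g(1.732051) = 1.732051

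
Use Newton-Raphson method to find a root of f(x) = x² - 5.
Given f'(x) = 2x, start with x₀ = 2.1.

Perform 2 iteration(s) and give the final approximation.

f(x) = x² - 5
f'(x) = 2x
x₀ = 2.1

Newton-Raphson formula: x_{n+1} = x_n - f(x_n)/f'(x_n)

Iteration 1:
  f(2.100000) = -0.590000
  f'(2.100000) = 4.200000
  x_1 = 2.100000 - (-0.590000)/4.200000 = 2.240476
Iteration 2:
  f(2.240476) = 0.019734
  f'(2.240476) = 4.480952
  x_2 = 2.240476 - 0.019734/4.480952 = 2.236072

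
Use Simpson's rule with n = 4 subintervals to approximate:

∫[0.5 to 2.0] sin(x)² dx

f(x) = sin(x)²
a = 0.5, b = 2.0, n = 4
h = (b - a)/n = 0.375000

Simpson's rule: (h/3)[f(x₀) + 4f(x₁) + 2f(x₂) + ... + f(xₙ)]

x_0 = 0.5000, f(x_0) = 0.229849, coefficient = 1
x_1 = 0.8750, f(x_1) = 0.589123, coefficient = 4
x_2 = 1.2500, f(x_2) = 0.900572, coefficient = 2
x_3 = 1.6250, f(x_3) = 0.997065, coefficient = 4
x_4 = 2.0000, f(x_4) = 0.826822, coefficient = 1

I ≈ (0.375000/3) × 9.202566 = 1.150321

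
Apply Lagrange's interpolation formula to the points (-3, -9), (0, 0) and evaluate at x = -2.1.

Lagrange interpolation formula:
P(x) = Σ yᵢ × Lᵢ(x)
where Lᵢ(x) = Π_{j≠i} (x - xⱼ)/(xᵢ - xⱼ)

L_0(-2.1) = (-2.1 - 0)/(-3 - 0) = 0.700000
L_1(-2.1) = (-2.1 - (-3))/(0 - (-3)) = 0.300000

P(-2.1) = (-9)×L_0(-2.1) + 0×L_1(-2.1)
P(-2.1) = -6.300000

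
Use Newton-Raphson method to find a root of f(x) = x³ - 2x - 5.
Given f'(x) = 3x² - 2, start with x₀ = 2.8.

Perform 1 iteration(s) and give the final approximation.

f(x) = x³ - 2x - 5
f'(x) = 3x² - 2
x₀ = 2.8

Newton-Raphson formula: x_{n+1} = x_n - f(x_n)/f'(x_n)

Iteration 1:
  f(2.800000) = 11.352000
  f'(2.800000) = 21.520000
  x_1 = 2.800000 - 11.352000/21.520000 = 2.272491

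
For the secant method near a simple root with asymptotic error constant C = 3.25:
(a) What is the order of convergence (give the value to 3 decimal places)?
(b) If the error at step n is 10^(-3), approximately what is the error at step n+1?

(a) Secant method has superlinear convergence with order φ = (1+√5)/2 ≈ 1.618.
    This means |e_{n+1}| ≈ C|e_n|^1.618.

(b) With |e_n| = 10^(-3) and C = 3.25:
    |e_{n+1}| ≈ 3.25 × (10^(-3))^1.618 = 3.25 × 10^(-4.85)

(a) ≈ 1.618 (golden ratio); (b) |e_{n+1}| ≈ 4.548e-05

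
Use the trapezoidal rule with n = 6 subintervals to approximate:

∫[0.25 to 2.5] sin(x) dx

f(x) = sin(x)
a = 0.25, b = 2.5, n = 6
h = (b - a)/n = 0.375000

Trapezoidal rule: (h/2)[f(x₀) + 2f(x₁) + 2f(x₂) + ... + f(xₙ)]

x_0 = 0.2500, f(x_0) = 0.247404, coefficient = 1
x_1 = 0.6250, f(x_1) = 0.585097, coefficient = 2
x_2 = 1.0000, f(x_2) = 0.841471, coefficient = 2
x_3 = 1.3750, f(x_3) = 0.980893, coefficient = 2
x_4 = 1.7500, f(x_4) = 0.983986, coefficient = 2
x_5 = 2.1250, f(x_5) = 0.850320, coefficient = 2
x_6 = 2.5000, f(x_6) = 0.598472, coefficient = 1

I ≈ (0.375000/2) × 9.329410 = 1.749264
Exact value: 1.770056
Error: 0.020792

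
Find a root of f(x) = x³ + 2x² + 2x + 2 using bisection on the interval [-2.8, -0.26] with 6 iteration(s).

f(x) = x³ + 2x² + 2x + 2
Initial interval: [-2.8, -0.26]

Iteration 1:
  c_1 = (-2.800000 + (-0.260000))/2 = -1.530000
  f(c_1) = f(-1.530000) = 0.040223
  f(a) × f(c) < 0, new interval: [-2.800000, -1.530000]
Iteration 2:
  c_2 = (-2.800000 + (-1.530000))/2 = -2.165000
  f(c_2) = f(-2.165000) = -3.103392
  f(a) × f(c) ≥ 0, new interval: [-2.165000, -1.530000]
Iteration 3:
  c_3 = (-2.165000 + (-1.530000))/2 = -1.847500
  f(c_3) = f(-1.847500) = -1.174478
  f(a) × f(c) ≥ 0, new interval: [-1.847500, -1.530000]
Iteration 4:
  c_4 = (-1.847500 + (-1.530000))/2 = -1.688750
  f(c_4) = f(-1.688750) = -0.489853
  f(a) × f(c) ≥ 0, new interval: [-1.688750, -1.530000]
Iteration 5:
  c_5 = (-1.688750 + (-1.530000))/2 = -1.609375
  f(c_5) = f(-1.609375) = -0.206997
  f(a) × f(c) ≥ 0, new interval: [-1.609375, -1.530000]
Iteration 6:
  c_6 = (-1.609375 + (-1.530000))/2 = -1.569687
  f(c_6) = f(-1.569687) = -0.079120
  f(a) × f(c) ≥ 0, new interval: [-1.569687, -1.530000]

After 6 iteration(s), the approximation is c_6 = -1.569687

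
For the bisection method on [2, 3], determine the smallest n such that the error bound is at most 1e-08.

We need (b-a)/2^n ≤ 1e-08
(3 - 2)/2^n ≤ 1e-08
1/2^n ≤ 1e-08
2^n ≥ 100000000
n ≥ log₂(100000000) = 26.58
n ≥ 27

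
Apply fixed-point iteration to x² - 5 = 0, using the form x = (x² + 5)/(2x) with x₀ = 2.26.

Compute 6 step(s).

Equation: x² - 5 = 0
Fixed-point form: x = (x² + 5)/(2x)
x₀ = 2.26

x_1 = g(2.260000) = 2.236195
x_2 = g(2.236195) = 2.236068
x_3 = g(2.236068) = 2.236068
x_4 = g(2.236068) = 2.236068
x_5 = g(2.236068) = 2.236068
x_6 = g(2.236068) = 2.236068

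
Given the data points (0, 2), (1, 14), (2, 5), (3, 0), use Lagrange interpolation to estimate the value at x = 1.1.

Lagrange interpolation formula:
P(x) = Σ yᵢ × Lᵢ(x)
where Lᵢ(x) = Π_{j≠i} (x - xⱼ)/(xᵢ - xⱼ)

L_0(1.1) = (1.1 - 1)/(0 - 1) × (1.1 - 2)/(0 - 2) × (1.1 - 3)/(0 - 3) = -0.028500
L_1(1.1) = (1.1 - 0)/(1 - 0) × (1.1 - 2)/(1 - 2) × (1.1 - 3)/(1 - 3) = 0.940500
L_2(1.1) = (1.1 - 0)/(2 - 0) × (1.1 - 1)/(2 - 1) × (1.1 - 3)/(2 - 3) = 0.104500
L_3(1.1) = (1.1 - 0)/(3 - 0) × (1.1 - 1)/(3 - 1) × (1.1 - 2)/(3 - 2) = -0.016500

P(1.1) = 2×L_0(1.1) + 14×L_1(1.1) + 5×L_2(1.1) + 0×L_3(1.1)
P(1.1) = 13.632500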